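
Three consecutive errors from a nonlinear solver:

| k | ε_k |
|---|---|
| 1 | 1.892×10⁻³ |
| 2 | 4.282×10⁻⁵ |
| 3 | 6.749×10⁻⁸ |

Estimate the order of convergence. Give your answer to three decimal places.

1.703

p ≈ ln(ε_3/ε_2) / ln(ε_2/ε_1)
  = ln(6.749×10⁻⁸/4.282×10⁻⁵) / ln(4.282×10⁻⁵/1.892×10⁻³)
  = ln(0.00157613) / ln(0.0226321)
  = -6.452783 / -3.788386 ≈ 1.703307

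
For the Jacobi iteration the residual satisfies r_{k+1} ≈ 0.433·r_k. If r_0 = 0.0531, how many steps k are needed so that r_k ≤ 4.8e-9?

20

After k steps, r_k ≈ 0.0531·0.433^k.
Need 0.433^k ≤ 4.8e-9/0.0531 = 9.03955e-08.
k ≥ ln(9.03955e-08)/ln(0.433) = -16.2191/-0.83702 = 19.377.
Smallest integer k = 20.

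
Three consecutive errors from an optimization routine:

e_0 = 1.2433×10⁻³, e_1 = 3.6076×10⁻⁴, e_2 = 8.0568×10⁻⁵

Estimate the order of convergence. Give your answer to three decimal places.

1.212

p ≈ ln(e_2/e_1) / ln(e_1/e_0)
  = ln(8.0568×10⁻⁵/3.6076×10⁻⁴) / ln(3.6076×10⁻⁴/1.2433×10⁻³)
  = ln(0.223329) / ln(0.290163)
  = -1.499109 / -1.237312 ≈ 1.211585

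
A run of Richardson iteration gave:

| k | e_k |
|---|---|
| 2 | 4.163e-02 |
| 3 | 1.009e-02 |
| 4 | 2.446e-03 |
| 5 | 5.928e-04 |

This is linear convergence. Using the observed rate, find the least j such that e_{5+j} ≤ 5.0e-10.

Rate ρ ≈ e_5/e_4 = 5.928e-04/2.446e-03 = 0.2424.
After j more steps, e_{5+j} ≈ 5.928e-04·ρ^j; need ρ^j ≤ 5.0e-10/5.928e-04 = 8.43455e-07.
j ≥ ln(8.43455e-07)/ln(0.2424) = -13.9858/-1.41717 = 9.869.
So 10 more iterations are needed.

10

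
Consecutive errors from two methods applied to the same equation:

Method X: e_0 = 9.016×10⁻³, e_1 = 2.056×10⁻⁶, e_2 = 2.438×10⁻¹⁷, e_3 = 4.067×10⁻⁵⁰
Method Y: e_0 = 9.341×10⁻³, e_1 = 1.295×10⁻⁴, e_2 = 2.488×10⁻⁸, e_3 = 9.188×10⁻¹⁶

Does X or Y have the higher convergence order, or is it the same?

Method X: p ≈ ln(4.067×10⁻⁵⁰/2.438×10⁻¹⁷)/ln(2.438×10⁻¹⁷/2.056×10⁻⁶) ≈ 3.00.
Method Y: p ≈ ln(9.188×10⁻¹⁶/2.488×10⁻⁸)/ln(2.488×10⁻⁸/1.295×10⁻⁴) ≈ 2.00.
Method X has the higher order (≈3.0 vs ≈2.0).

X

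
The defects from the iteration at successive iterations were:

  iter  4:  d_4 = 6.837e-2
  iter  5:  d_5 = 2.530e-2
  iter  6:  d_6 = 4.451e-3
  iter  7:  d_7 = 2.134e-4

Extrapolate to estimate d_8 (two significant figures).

First estimate the order: p ≈ ln(d_7/d_6) / ln(d_6/d_5) = ln(2.134e-4/4.451e-3)/ln(4.451e-3/2.530e-2) = ln(0.0479443)/ln(0.175929) ≈ 1.7481.
Then d_8 ≈ d_7·(d_7/d_6)^p = 2.134e-4·(0.0479443)^1.7481 = 2.134e-4·0.00494079 ≈ 1.054e-06.

1.1e-6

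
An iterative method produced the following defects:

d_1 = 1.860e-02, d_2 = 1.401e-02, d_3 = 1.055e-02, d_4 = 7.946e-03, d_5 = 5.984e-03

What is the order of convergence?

1

Consecutive ratios: d_5/d_4 = 5.984e-03/7.946e-03 = 0.753083, d_4/d_3 = 7.946e-03/1.055e-02 = 0.753175.
p ≈ ln(0.753083)/ln(0.753175) = -0.2836/-0.2835 ≈ 1.00.
So the convergence is linear (order 1).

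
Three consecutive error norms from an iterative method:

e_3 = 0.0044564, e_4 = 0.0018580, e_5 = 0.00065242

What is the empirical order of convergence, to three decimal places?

1.196

p ≈ ln(e_5/e_4) / ln(e_4/e_3)
  = ln(0.00065242/0.0018580) / ln(0.0018580/0.0044564)
  = ln(0.351141) / ln(0.416928)
  = -1.046567 / -0.874842 ≈ 1.196293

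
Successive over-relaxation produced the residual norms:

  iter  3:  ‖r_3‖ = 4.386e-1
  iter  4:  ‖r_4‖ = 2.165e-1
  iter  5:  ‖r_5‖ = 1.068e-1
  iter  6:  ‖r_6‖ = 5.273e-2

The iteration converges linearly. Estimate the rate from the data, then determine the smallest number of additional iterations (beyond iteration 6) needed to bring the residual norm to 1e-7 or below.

19

Rate ρ ≈ ‖r_6‖/‖r_5‖ = 5.273e-2/1.068e-1 = 0.4937.
After j more steps, ‖r_{6+j}‖ ≈ 5.273e-2·ρ^j; need ρ^j ≤ 1e-7/5.273e-2 = 1.89645e-06.
j ≥ ln(1.89645e-06)/ln(0.4937) = -13.1755/-0.70583 = 18.667.
So 19 more iterations are needed.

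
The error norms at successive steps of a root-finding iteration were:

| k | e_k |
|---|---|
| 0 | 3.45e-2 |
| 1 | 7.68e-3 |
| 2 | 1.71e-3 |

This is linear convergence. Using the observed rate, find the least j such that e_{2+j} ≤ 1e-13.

16

Rate ρ ≈ e_2/e_1 = 1.71e-3/7.68e-3 = 0.2227.
After j more steps, e_{2+j} ≈ 1.71e-3·ρ^j; need ρ^j ≤ 1e-13/1.71e-3 = 5.84795e-11.
j ≥ ln(5.84795e-11)/ln(0.2227) = -23.5623/-1.50193 = 15.688.
So 16 more iterations are needed.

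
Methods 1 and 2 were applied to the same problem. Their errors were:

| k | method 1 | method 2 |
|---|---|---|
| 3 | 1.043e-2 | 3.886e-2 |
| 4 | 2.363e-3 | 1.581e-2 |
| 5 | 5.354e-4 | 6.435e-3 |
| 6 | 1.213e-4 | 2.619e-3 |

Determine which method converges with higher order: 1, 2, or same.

same

Method 1: p ≈ ln(1.213e-4/5.354e-4)/ln(5.354e-4/2.363e-3) ≈ 1.00.
Method 2: p ≈ ln(2.619e-3/6.435e-3)/ln(6.435e-3/1.581e-2) ≈ 1.00.
Both orders ≈ 1.0 — effectively the same.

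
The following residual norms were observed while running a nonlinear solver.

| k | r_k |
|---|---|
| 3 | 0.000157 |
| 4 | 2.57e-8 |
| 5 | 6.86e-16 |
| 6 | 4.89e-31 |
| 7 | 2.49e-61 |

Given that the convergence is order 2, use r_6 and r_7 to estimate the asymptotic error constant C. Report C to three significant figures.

1.04

C ≈ r_7 / r_6^2
  = 2.49e-61 / (4.89e-31)^2
  = 2.49e-61 / 2.39121e-61 ≈ 1.0413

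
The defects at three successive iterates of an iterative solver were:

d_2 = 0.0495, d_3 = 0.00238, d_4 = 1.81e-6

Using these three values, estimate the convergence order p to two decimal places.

p ≈ ln(d_4/d_3) / ln(d_3/d_2)
  = ln(1.81e-6/0.00238) / ln(0.00238/0.0495)
  = ln(0.000760504) / ln(0.0480808)
  = -7.18153 / -3.03487 ≈ 2.36634

2.37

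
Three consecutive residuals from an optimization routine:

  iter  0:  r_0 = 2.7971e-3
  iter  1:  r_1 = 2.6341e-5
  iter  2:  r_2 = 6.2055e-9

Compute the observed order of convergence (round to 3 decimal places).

p ≈ ln(r_2/r_1) / ln(r_1/r_0)
  = ln(6.2055e-9/2.6341e-5) / ln(2.6341e-5/2.7971e-3)
  = ln(0.000235583) / ln(0.00941725)
  = -8.353447 / -4.665212 ≈ 1.790583

1.791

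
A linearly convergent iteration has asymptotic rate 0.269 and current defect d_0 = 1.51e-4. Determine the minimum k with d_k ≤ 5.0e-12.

After k steps, d_k ≈ 1.51e-4·0.269^k.
Need 0.269^k ≤ 5.0e-12/1.51e-4 = 3.31126e-08.
k ≥ ln(3.31126e-08)/ln(0.269) = -17.2234/-1.31304 = 13.117.
Smallest integer k = 14.

14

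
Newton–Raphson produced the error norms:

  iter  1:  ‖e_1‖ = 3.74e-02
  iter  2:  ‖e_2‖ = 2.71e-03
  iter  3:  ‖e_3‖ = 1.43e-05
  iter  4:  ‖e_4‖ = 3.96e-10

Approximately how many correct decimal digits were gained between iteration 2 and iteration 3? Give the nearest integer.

2

Digits gained ≈ log₁₀(‖e_2‖/‖e_3‖) = log₁₀(2.71e-03/1.43e-05) = log₁₀(189.51) ≈ 2.278.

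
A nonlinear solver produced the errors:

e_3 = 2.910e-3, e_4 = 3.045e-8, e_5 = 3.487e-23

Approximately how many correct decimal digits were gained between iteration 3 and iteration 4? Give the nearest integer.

5

Digits gained ≈ log₁₀(e_3/e_4) = log₁₀(2.910e-3/3.045e-8) = log₁₀(95566.5) ≈ 4.980.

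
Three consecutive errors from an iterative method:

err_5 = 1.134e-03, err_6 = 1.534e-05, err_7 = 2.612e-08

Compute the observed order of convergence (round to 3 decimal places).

1.482

p ≈ ln(err_7/err_6) / ln(err_6/err_5)
  = ln(2.612e-08/1.534e-05) / ln(1.534e-05/1.134e-03)
  = ln(0.00170274) / ln(0.0135273)
  = -6.375517 / -4.303045 ≈ 1.481629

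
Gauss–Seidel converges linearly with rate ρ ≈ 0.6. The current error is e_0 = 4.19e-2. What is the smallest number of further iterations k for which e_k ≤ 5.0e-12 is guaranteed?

After k steps, e_k ≈ 4.19e-2·0.6^k.
Need 0.6^k ≤ 5.0e-12/4.19e-2 = 1.19332e-10.
k ≥ ln(1.19332e-10)/ln(0.6) = -22.8491/-0.51083 = 44.729.
Smallest integer k = 45.

45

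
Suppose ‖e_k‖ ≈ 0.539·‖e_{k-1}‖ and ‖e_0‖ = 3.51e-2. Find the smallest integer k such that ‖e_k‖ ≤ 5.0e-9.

26

After k steps, ‖e_k‖ ≈ 3.51e-2·0.539^k.
Need 0.539^k ≤ 5.0e-9/3.51e-2 = 1.4245e-07.
k ≥ ln(1.4245e-07)/ln(0.539) = -15.7643/-0.61804 = 25.507.
Smallest integer k = 26.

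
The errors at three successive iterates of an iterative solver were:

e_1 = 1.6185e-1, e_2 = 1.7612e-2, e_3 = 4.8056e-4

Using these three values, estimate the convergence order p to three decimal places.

p ≈ ln(e_3/e_2) / ln(e_2/e_1)
  = ln(4.8056e-4/1.7612e-2) / ln(1.7612e-2/1.6185e-1)
  = ln(0.0272859) / ln(0.108817)
  = -3.601385 / -2.218088 ≈ 1.623644

1.624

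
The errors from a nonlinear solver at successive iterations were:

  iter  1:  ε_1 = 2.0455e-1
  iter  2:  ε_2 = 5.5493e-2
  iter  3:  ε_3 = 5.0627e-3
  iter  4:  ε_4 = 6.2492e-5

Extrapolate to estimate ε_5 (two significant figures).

2.0e-8

First estimate the order: p ≈ ln(ε_4/ε_3) / ln(ε_3/ε_2) = ln(6.2492e-5/5.0627e-3)/ln(5.0627e-3/5.5493e-2) = ln(0.0123436)/ln(0.0912313) ≈ 1.8354.
Then ε_5 ≈ ε_4·(ε_4/ε_3)^p = 6.2492e-5·(0.0123436)^1.8354 = 6.2492e-5·0.000314074 ≈ 1.963e-08.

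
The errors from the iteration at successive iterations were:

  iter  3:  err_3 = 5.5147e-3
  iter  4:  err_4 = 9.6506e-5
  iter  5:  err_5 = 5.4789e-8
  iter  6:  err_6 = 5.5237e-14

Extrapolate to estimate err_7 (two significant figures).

4.6e-25

First estimate the order: p ≈ ln(err_6/err_5) / ln(err_5/err_4) = ln(5.5237e-14/5.4789e-8)/ln(5.4789e-8/9.6506e-5) = ln(1.00818e-06)/ln(0.000567726) ≈ 1.8474.
Then err_7 ≈ err_6·(err_6/err_5)^p = 5.5237e-14·(1.00818e-06)^1.8474 = 5.5237e-14·8.35865e-12 ≈ 4.617e-25.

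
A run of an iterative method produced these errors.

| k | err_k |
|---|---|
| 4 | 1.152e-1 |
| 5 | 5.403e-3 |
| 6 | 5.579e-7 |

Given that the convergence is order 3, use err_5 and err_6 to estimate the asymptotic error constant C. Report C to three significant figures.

3.54

C ≈ err_6 / err_5^3
  = 5.579e-7 / (5.403e-3)^3
  = 5.579e-7 / 1.57727e-07 ≈ 3.5371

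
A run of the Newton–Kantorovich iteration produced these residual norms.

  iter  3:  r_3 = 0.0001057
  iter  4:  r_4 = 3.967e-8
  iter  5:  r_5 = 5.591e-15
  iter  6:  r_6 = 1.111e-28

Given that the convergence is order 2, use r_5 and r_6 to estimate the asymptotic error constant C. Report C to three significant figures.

3.55

C ≈ r_6 / r_5^2
  = 1.111e-28 / (5.591e-15)^2
  = 1.111e-28 / 3.12593e-29 ≈ 3.5541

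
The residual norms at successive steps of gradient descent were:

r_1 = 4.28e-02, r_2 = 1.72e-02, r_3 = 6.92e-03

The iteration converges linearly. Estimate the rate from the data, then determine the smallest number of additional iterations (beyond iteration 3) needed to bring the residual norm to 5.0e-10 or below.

19

Rate ρ ≈ r_3/r_2 = 6.92e-03/1.72e-02 = 0.4023.
After j more steps, r_{3+j} ≈ 6.92e-03·ρ^j; need ρ^j ≤ 5.0e-10/6.92e-03 = 7.22543e-08.
j ≥ ln(7.22543e-08)/ln(0.4023) = -16.4431/-0.91056 = 18.058.
So 19 more iterations are needed.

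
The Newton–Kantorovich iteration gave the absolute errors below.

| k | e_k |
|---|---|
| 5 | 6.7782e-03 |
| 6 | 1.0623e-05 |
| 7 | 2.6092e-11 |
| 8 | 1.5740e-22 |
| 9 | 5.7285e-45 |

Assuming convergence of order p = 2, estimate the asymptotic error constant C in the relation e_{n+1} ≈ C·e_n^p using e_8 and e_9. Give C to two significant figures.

0.23

C ≈ e_9 / e_8^2
  = 5.7285e-45 / (1.5740e-22)^2
  = 5.7285e-45 / 2.47748e-44 ≈ 0.23122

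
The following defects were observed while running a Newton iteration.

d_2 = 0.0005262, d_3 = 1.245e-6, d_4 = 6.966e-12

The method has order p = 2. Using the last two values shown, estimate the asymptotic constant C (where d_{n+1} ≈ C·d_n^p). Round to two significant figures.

4.5

C ≈ d_4 / d_3^2
  = 6.966e-12 / (1.245e-6)^2
  = 6.966e-12 / 1.55002e-12 ≈ 4.4941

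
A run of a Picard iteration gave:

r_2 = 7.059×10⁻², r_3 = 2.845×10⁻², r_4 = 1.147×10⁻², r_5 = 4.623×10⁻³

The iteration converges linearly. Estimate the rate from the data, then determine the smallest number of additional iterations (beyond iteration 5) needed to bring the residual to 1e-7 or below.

12

Rate ρ ≈ r_5/r_4 = 4.623×10⁻³/1.147×10⁻² = 0.4031.
After j more steps, r_{5+j} ≈ 4.623×10⁻³·ρ^j; need ρ^j ≤ 1e-7/4.623×10⁻³ = 2.1631e-05.
j ≥ ln(2.1631e-05)/ln(0.4031) = -10.7414/-0.90857 = 11.822.
So 12 more iterations are needed.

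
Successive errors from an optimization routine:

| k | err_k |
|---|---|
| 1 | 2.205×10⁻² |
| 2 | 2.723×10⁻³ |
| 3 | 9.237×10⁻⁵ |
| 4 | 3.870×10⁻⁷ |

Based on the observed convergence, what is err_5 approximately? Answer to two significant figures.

5.5e-11

First estimate the order: p ≈ ln(err_4/err_3) / ln(err_3/err_2) = ln(3.870×10⁻⁷/9.237×10⁻⁵)/ln(9.237×10⁻⁵/2.723×10⁻³) = ln(0.00418967)/ln(0.0339221) ≈ 1.6181.
Then err_5 ≈ err_4·(err_4/err_3)^p = 3.870×10⁻⁷·(0.00418967)^1.6181 = 3.870×10⁻⁷·0.000142053 ≈ 5.497e-11.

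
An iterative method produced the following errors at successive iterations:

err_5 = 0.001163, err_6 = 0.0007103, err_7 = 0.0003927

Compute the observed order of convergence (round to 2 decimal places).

p ≈ ln(err_7/err_6) / ln(err_6/err_5)
  = ln(0.0003927/0.0007103) / ln(0.0007103/0.001163)
  = ln(0.552865) / ln(0.610748)
  = -0.59264 / -0.49307 ≈ 1.20194

1.20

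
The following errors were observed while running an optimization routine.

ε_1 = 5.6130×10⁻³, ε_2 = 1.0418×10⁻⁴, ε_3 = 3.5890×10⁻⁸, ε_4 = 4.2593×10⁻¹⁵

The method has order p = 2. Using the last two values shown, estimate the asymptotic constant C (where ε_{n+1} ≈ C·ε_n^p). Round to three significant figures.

C ≈ ε_4 / ε_3^2
  = 4.2593×10⁻¹⁵ / (3.5890×10⁻⁸)^2
  = 4.2593×10⁻¹⁵ / 1.28809e-15 ≈ 3.3067

3.31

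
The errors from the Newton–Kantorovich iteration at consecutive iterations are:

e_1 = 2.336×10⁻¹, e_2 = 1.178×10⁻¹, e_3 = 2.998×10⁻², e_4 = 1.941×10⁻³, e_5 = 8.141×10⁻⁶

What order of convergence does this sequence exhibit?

Consecutive ratios: e_5/e_4 = 8.141×10⁻⁶/1.941×10⁻³ = 0.00419423, e_4/e_3 = 1.941×10⁻³/2.998×10⁻² = 0.0647432.
p ≈ ln(0.00419423)/ln(0.0647432) = -5.4740/-2.7373 ≈ 2.00.
So the convergence is quadratic (order 2).

2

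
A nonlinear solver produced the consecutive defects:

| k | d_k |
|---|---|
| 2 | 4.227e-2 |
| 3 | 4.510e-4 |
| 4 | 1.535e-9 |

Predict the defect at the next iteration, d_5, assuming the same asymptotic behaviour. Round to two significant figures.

First estimate the order: p ≈ ln(d_4/d_3) / ln(d_3/d_2) = ln(1.535e-9/4.510e-4)/ln(4.510e-4/4.227e-2) = ln(3.40355e-06)/ln(0.0106695) ≈ 2.7731.
Then d_5 ≈ d_4·(d_4/d_3)^p = 1.535e-9·(3.40355e-06)^2.7731 = 1.535e-9·6.86279e-16 ≈ 1.053e-24.

1.1e-24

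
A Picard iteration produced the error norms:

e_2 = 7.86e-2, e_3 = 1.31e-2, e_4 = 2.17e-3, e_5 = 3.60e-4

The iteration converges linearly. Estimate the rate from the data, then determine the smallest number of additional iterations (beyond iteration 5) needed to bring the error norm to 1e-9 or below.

Rate ρ ≈ e_5/e_4 = 3.60e-4/2.17e-3 = 0.1659.
After j more steps, e_{5+j} ≈ 3.60e-4·ρ^j; need ρ^j ≤ 1e-9/3.60e-4 = 2.77778e-06.
j ≥ ln(2.77778e-06)/ln(0.1659) = -12.7939/-1.79637 = 7.122.
So 8 more iterations are needed.

8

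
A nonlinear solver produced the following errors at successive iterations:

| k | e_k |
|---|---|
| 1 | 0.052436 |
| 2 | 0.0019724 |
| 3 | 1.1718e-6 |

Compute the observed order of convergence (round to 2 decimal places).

p ≈ ln(e_3/e_2) / ln(e_2/e_1)
  = ln(1.1718e-6/0.0019724) / ln(0.0019724/0.052436)
  = ln(0.000594099) / ln(0.0376154)
  = -7.42846 / -3.28034 ≈ 2.26454

2.26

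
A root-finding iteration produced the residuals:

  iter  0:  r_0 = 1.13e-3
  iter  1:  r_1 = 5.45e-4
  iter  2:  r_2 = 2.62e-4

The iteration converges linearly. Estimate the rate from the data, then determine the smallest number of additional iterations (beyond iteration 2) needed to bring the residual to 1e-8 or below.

14

Rate ρ ≈ r_2/r_1 = 2.62e-4/5.45e-4 = 0.4807.
After j more steps, r_{2+j} ≈ 2.62e-4·ρ^j; need ρ^j ≤ 1e-8/2.62e-4 = 3.81679e-05.
j ≥ ln(3.81679e-05)/ln(0.4807) = -10.1735/-0.73251 = 13.889.
So 14 more iterations are needed.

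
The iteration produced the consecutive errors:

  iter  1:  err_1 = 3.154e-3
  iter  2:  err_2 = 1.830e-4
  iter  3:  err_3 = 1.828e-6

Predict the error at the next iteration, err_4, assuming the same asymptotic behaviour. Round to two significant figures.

First estimate the order: p ≈ ln(err_3/err_2) / ln(err_2/err_1) = ln(1.828e-6/1.830e-4)/ln(1.830e-4/3.154e-3) = ln(0.00998907)/ln(0.0580216) ≈ 1.6180.
Then err_4 ≈ err_3·(err_3/err_2)^p = 1.828e-6·(0.00998907)^1.6180 = 1.828e-6·0.000579738 ≈ 1.06e-09.

1.1e-9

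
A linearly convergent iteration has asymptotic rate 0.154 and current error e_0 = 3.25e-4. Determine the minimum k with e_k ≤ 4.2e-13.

After k steps, e_k ≈ 3.25e-4·0.154^k.
Need 0.154^k ≤ 4.2e-13/3.25e-4 = 1.29231e-09.
k ≥ ln(1.29231e-09)/ln(0.154) = -20.4668/-1.87080 = 10.940.
Smallest integer k = 11.

11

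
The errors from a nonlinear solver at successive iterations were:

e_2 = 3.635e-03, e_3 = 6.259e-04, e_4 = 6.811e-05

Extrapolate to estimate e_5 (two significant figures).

4.2e-6

First estimate the order: p ≈ ln(e_4/e_3) / ln(e_3/e_2) = ln(6.811e-05/6.259e-04)/ln(6.259e-04/3.635e-03) = ln(0.108819)/ln(0.172187) ≈ 1.2609.
Then e_5 ≈ e_4·(e_4/e_3)^p = 6.811e-05·(0.108819)^1.2609 = 6.811e-05·0.0610072 ≈ 4.155e-06.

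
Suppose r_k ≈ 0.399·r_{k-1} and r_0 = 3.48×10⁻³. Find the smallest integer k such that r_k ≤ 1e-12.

After k steps, r_k ≈ 3.48×10⁻³·0.399^k.
Need 0.399^k ≤ 1e-12/3.48×10⁻³ = 2.87356e-10.
k ≥ ln(2.87356e-10)/ln(0.399) = -21.9703/-0.91879 = 23.912.
Smallest integer k = 24.

24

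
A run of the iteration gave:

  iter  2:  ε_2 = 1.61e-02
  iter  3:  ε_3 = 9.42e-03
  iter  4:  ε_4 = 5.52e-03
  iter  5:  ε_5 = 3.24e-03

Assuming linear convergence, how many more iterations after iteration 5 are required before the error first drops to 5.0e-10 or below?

Rate ρ ≈ ε_5/ε_4 = 3.24e-03/5.52e-03 = 0.5870.
After j more steps, ε_{5+j} ≈ 3.24e-03·ρ^j; need ρ^j ≤ 5.0e-10/3.24e-03 = 1.54321e-07.
j ≥ ln(1.54321e-07)/ln(0.5870) = -15.6842/-0.53273 = 29.441.
So 30 more iterations are needed.

30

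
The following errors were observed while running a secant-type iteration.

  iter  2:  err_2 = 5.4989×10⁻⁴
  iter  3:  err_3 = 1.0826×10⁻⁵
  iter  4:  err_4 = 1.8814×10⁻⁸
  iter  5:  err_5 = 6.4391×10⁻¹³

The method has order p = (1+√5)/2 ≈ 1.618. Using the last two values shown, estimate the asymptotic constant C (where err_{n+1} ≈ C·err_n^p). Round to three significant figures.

2.04

C ≈ err_5 / err_4^1.618
  = 6.4391×10⁻¹³ / (1.8814×10⁻⁸)^1.618
  = 6.4391×10⁻¹³ / 3.16308e-13 ≈ 2.0357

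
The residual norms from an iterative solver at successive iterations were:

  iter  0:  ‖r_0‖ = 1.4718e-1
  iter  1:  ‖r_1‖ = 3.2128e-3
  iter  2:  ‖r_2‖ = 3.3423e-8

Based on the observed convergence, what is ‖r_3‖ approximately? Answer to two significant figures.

First estimate the order: p ≈ ln(‖r_2‖/‖r_1‖) / ln(‖r_1‖/‖r_0‖) = ln(3.3423e-8/3.2128e-3)/ln(3.2128e-3/1.4718e-1) = ln(1.04031e-05)/ln(0.0218291) ≈ 3.0000.
Then ‖r_3‖ ≈ ‖r_2‖·(‖r_2‖/‖r_1‖)^p = 3.3423e-8·(1.04031e-05)^3.0000 = 3.3423e-8·1.12587e-15 ≈ 3.763e-23.

3.8e-23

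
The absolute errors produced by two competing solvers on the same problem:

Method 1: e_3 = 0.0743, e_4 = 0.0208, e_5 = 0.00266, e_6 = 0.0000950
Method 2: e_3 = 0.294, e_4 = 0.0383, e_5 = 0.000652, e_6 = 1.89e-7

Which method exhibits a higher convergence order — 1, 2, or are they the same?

Method 1: p ≈ ln(0.0000950/0.00266)/ln(0.00266/0.0208) ≈ 1.62.
Method 2: p ≈ ln(1.89e-7/0.000652)/ln(0.000652/0.0383) ≈ 2.00.
Method 2 has the higher order (≈2.0 vs ≈1.6).

2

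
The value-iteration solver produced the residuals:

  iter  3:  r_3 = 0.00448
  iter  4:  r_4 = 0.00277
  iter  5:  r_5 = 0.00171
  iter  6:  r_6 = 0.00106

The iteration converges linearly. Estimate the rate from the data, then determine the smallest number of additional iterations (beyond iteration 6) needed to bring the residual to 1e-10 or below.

34

Rate ρ ≈ r_6/r_5 = 0.00106/0.00171 = 0.6199.
After j more steps, r_{6+j} ≈ 0.00106·ρ^j; need ρ^j ≤ 1e-10/0.00106 = 9.43396e-08.
j ≥ ln(9.43396e-08)/ln(0.6199) = -16.1764/-0.47820 = 33.828.
So 34 more iterations are needed.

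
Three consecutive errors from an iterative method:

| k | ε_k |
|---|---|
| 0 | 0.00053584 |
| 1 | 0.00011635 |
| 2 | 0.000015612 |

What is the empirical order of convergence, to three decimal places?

p ≈ ln(ε_2/ε_1) / ln(ε_1/ε_0)
  = ln(0.000015612/0.00011635) / ln(0.00011635/0.00053584)
  = ln(0.134181) / ln(0.217136)
  = -2.008566 / -1.527231 ≈ 1.315168

1.315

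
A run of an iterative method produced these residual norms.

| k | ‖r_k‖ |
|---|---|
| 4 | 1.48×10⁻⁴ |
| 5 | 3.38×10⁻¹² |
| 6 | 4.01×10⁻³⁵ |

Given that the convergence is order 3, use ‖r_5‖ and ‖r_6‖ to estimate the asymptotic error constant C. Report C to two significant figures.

1.0

C ≈ ‖r_6‖ / ‖r_5‖^3
  = 4.01×10⁻³⁵ / (3.38×10⁻¹²)^3
  = 4.01×10⁻³⁵ / 3.86145e-35 ≈ 1.0385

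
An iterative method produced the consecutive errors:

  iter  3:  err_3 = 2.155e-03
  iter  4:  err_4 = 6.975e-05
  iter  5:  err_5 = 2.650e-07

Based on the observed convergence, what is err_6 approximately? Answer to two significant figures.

First estimate the order: p ≈ ln(err_5/err_4) / ln(err_4/err_3) = ln(2.650e-07/6.975e-05)/ln(6.975e-05/2.155e-03) = ln(0.00379928)/ln(0.0323666) ≈ 1.6245.
Then err_6 ≈ err_5·(err_5/err_4)^p = 2.650e-07·(0.00379928)^1.6245 = 2.650e-07·0.00011701 ≈ 3.101e-11.

3.1e-11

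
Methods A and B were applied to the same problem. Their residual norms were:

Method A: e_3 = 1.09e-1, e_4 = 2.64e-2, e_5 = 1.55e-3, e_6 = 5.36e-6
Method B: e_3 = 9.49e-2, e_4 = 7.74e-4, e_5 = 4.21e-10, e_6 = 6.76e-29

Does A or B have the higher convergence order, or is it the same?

B

Method A: p ≈ ln(5.36e-6/1.55e-3)/ln(1.55e-3/2.64e-2) ≈ 2.00.
Method B: p ≈ ln(6.76e-29/4.21e-10)/ln(4.21e-10/7.74e-4) ≈ 3.00.
Method B has the higher order (≈3.0 vs ≈2.0).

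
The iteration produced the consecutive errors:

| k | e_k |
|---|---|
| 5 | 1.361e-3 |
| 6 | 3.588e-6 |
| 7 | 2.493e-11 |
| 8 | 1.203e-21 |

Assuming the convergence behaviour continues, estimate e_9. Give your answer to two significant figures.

First estimate the order: p ≈ ln(e_8/e_7) / ln(e_7/e_6) = ln(1.203e-21/2.493e-11)/ln(2.493e-11/3.588e-6) = ln(4.82551e-11)/ln(6.94816e-06) ≈ 2.0000.
Then e_9 ≈ e_8·(e_8/e_7)^p = 1.203e-21·(4.82551e-11)^2.0000 = 1.203e-21·2.32855e-21 ≈ 2.801e-42.

2.8e-42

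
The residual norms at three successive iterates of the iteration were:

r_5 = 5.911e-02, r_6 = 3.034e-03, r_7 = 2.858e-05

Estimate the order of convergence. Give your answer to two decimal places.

1.57

p ≈ ln(r_7/r_6) / ln(r_6/r_5)
  = ln(2.858e-05/3.034e-03) / ln(3.034e-03/5.911e-02)
  = ln(0.00941991) / ln(0.051328)
  = -4.66493 / -2.96952 ≈ 1.57094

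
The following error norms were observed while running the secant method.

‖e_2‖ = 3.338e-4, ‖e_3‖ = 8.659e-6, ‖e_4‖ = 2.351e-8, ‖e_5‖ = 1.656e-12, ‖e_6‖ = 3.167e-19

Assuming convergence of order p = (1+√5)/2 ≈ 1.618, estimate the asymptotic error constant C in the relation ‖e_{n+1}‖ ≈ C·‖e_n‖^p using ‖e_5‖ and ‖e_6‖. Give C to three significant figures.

3.65

C ≈ ‖e_6‖ / ‖e_5‖^1.618
  = 3.167e-19 / (1.656e-12)^1.618
  = 3.167e-19 / 8.6784e-20 ≈ 3.6493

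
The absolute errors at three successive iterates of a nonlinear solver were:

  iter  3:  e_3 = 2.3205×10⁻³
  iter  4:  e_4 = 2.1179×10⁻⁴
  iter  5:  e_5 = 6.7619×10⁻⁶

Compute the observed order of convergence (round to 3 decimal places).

1.439

p ≈ ln(e_5/e_4) / ln(e_4/e_3)
  = ln(6.7619×10⁻⁶/2.1179×10⁻⁴) / ln(2.1179×10⁻⁴/2.3205×10⁻³)
  = ln(0.0319274) / ln(0.0912691)
  = -3.444291 / -2.393943 ≈ 1.438752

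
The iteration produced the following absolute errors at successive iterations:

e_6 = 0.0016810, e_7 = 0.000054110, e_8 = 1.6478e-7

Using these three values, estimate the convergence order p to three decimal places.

p ≈ ln(e_8/e_7) / ln(e_7/e_6)
  = ln(1.6478e-7/0.000054110) / ln(0.000054110/0.0016810)
  = ln(0.00304528) / ln(0.0321892)
  = -5.794162 / -3.436124 ≈ 1.686249

1.686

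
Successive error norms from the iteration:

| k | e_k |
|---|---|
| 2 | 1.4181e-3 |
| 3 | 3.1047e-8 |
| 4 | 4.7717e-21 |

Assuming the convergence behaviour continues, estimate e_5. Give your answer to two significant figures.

First estimate the order: p ≈ ln(e_4/e_3) / ln(e_3/e_2) = ln(4.7717e-21/3.1047e-8)/ln(3.1047e-8/1.4181e-3) = ln(1.53693e-13)/ln(2.18934e-05) ≈ 2.7498.
Then e_5 ≈ e_4·(e_4/e_3)^p = 4.7717e-21·(1.53693e-13)^2.7498 = 4.7717e-21·5.83259e-36 ≈ 2.783e-56.

2.8e-56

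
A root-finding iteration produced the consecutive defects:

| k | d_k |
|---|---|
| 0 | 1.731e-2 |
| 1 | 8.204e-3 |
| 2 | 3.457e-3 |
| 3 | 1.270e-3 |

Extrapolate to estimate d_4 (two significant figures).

4.0e-4

First estimate the order: p ≈ ln(d_3/d_2) / ln(d_2/d_1) = ln(1.270e-3/3.457e-3)/ln(3.457e-3/8.204e-3) = ln(0.367371)/ln(0.42138) ≈ 1.1587.
Then d_4 ≈ d_3·(d_3/d_2)^p = 1.270e-3·(0.367371)^1.1587 = 1.270e-3·0.313391 ≈ 0.000398.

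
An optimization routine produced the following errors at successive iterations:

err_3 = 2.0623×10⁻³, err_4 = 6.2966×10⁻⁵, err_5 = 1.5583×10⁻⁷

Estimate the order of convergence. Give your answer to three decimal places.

1.720

p ≈ ln(err_5/err_4) / ln(err_4/err_3)
  = ln(1.5583×10⁻⁷/6.2966×10⁻⁵) / ln(6.2966×10⁻⁵/2.0623×10⁻³)
  = ln(0.00247483) / ln(0.0305319)
  = -6.001584 / -3.488983 ≈ 1.720153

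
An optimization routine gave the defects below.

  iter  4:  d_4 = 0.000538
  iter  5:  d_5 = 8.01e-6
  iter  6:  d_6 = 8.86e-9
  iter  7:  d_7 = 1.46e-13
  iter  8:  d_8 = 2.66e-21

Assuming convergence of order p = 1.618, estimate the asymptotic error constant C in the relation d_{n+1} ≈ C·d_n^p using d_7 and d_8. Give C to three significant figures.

1.56

C ≈ d_8 / d_7^1.618
  = 2.66e-21 / (1.46e-13)^1.618
  = 2.66e-21 / 1.70578e-21 ≈ 1.5594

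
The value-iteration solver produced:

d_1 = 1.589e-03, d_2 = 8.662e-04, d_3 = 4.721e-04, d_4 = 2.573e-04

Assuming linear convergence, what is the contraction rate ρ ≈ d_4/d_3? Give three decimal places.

ρ ≈ d_4/d_3 = 2.573e-04/4.721e-04 = 0.54501

0.545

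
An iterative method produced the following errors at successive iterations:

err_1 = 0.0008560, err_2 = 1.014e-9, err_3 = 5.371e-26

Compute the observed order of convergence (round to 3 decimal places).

2.746

p ≈ ln(err_3/err_2) / ln(err_2/err_1)
  = ln(5.371e-26/1.014e-9) / ln(1.014e-9/0.0008560)
  = ln(5.29684e-17) / ln(1.18458e-06)
  = -37.476836 / -13.646122 ≈ 2.746336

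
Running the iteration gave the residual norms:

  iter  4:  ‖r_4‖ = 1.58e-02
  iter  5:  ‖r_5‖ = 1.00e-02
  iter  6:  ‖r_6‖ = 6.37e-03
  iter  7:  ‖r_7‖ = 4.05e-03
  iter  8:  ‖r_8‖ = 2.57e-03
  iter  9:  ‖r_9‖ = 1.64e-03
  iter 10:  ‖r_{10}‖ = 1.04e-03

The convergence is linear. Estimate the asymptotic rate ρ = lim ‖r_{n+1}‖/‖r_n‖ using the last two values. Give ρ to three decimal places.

ρ ≈ ‖r_{10}‖/‖r_9‖ = 1.04e-03/1.64e-03 = 0.63415

0.634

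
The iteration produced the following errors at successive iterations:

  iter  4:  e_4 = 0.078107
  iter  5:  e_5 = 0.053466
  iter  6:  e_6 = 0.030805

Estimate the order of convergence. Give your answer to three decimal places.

p ≈ ln(e_6/e_5) / ln(e_5/e_4)
  = ln(0.030805/0.053466) / ln(0.053466/0.078107)
  = ln(0.576161) / ln(0.684523)
  = -0.551368 / -0.379033 ≈ 1.454670

1.455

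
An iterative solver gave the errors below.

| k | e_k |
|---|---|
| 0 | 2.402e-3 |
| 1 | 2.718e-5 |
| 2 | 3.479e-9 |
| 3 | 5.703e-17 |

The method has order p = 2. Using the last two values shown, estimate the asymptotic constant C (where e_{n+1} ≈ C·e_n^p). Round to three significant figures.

C ≈ e_3 / e_2^2
  = 5.703e-17 / (3.479e-9)^2
  = 5.703e-17 / 1.21034e-17 ≈ 4.7119

4.71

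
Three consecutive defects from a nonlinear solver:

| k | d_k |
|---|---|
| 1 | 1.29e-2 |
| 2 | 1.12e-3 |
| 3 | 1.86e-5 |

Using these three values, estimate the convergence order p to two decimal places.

1.68

p ≈ ln(d_3/d_2) / ln(d_2/d_1)
  = ln(1.86e-5/1.12e-3) / ln(1.12e-3/1.29e-2)
  = ln(0.0166071) / ln(0.0868217)
  = -4.09792 / -2.44390 ≈ 1.67680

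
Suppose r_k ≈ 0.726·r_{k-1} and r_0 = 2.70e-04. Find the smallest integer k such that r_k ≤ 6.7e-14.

After k steps, r_k ≈ 2.70e-04·0.726^k.
Need 0.726^k ≤ 6.7e-14/2.70e-04 = 2.48148e-10.
k ≥ ln(2.48148e-10)/ln(0.726) = -22.1170/-0.32021 = 69.070.
Smallest integer k = 70.

70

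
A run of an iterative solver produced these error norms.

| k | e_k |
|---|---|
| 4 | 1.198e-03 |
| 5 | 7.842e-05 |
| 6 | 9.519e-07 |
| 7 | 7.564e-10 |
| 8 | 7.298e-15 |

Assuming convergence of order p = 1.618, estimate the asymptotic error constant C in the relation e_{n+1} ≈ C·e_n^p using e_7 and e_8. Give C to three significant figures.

C ≈ e_8 / e_7^1.618
  = 7.298e-15 / (7.564e-10)^1.618
  = 7.298e-15 / 1.7451e-15 ≈ 4.182

4.18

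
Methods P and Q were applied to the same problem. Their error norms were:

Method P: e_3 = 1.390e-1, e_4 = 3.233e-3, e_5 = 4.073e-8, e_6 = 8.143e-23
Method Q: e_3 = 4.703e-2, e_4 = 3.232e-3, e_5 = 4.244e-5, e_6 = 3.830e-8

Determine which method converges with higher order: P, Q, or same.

P

Method P: p ≈ ln(8.143e-23/4.073e-8)/ln(4.073e-8/3.233e-3) ≈ 3.00.
Method Q: p ≈ ln(3.830e-8/4.244e-5)/ln(4.244e-5/3.232e-3) ≈ 1.62.
Method P has the higher order (≈3.0 vs ≈1.6).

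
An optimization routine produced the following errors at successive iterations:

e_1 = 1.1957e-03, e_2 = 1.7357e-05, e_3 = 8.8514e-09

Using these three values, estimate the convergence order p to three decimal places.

1.791

p ≈ ln(e_3/e_2) / ln(e_2/e_1)
  = ln(8.8514e-09/1.7357e-05) / ln(1.7357e-05/1.1957e-03)
  = ln(0.000509961) / ln(0.0145162)
  = -7.581176 / -4.232490 ≈ 1.791186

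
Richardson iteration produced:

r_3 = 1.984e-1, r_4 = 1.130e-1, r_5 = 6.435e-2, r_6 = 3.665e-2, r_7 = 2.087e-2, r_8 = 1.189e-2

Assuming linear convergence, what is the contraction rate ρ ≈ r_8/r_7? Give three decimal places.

0.570

ρ ≈ r_8/r_7 = 1.189e-2/2.087e-2 = 0.56972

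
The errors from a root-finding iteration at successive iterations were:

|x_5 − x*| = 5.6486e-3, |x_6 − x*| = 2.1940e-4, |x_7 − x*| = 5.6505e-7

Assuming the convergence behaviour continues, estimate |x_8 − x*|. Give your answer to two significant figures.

First estimate the order: p ≈ ln(|x_7 − x*|/|x_6 − x*|) / ln(|x_6 − x*|/|x_5 − x*|) = ln(5.6505e-7/2.1940e-4)/ln(2.1940e-4/5.6486e-3) = ln(0.00257543)/ln(0.0388415) ≈ 1.8354.
Then |x_8 − x*| ≈ |x_7 − x*|·(|x_7 − x*|/|x_6 − x*|)^p = 5.6505e-7·(0.00257543)^1.8354 = 5.6505e-7·1.76959e-05 ≈ 9.999e-12.

1.0e-11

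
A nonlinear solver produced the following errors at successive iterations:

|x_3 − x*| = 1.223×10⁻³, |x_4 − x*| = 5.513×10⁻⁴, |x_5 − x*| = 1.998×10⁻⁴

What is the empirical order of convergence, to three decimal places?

1.274

p ≈ ln(|x_5 − x*|/|x_4 − x*|) / ln(|x_4 − x*|/|x_3 − x*|)
  = ln(1.998×10⁻⁴/5.513×10⁻⁴) / ln(5.513×10⁻⁴/1.223×10⁻³)
  = ln(0.362416) / ln(0.450777)
  = -1.014963 / -0.796783 ≈ 1.273826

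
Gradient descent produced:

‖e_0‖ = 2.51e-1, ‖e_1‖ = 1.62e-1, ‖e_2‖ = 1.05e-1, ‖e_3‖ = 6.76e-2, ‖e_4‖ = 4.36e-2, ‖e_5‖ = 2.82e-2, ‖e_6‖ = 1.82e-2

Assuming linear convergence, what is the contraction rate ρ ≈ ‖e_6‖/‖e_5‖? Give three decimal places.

ρ ≈ ‖e_6‖/‖e_5‖ = 1.82e-2/2.82e-2 = 0.64539

0.645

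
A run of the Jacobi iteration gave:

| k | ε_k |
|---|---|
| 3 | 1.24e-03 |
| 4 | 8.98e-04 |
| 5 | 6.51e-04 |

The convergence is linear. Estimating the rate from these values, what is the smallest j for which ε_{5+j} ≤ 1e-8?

Rate ρ ≈ ε_5/ε_4 = 6.51e-04/8.98e-04 = 0.7249.
After j more steps, ε_{5+j} ≈ 6.51e-04·ρ^j; need ρ^j ≤ 1e-8/6.51e-04 = 1.5361e-05.
j ≥ ln(1.5361e-05)/ln(0.7249) = -11.0837/-0.32172 = 34.451.
So 35 more iterations are needed.

35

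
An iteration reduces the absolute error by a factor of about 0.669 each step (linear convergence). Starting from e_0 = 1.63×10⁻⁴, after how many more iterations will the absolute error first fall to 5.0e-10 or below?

32

After k steps, e_k ≈ 1.63×10⁻⁴·0.669^k.
Need 0.669^k ≤ 5.0e-10/1.63×10⁻⁴ = 3.06748e-06.
k ≥ ln(3.06748e-06)/ln(0.669) = -12.6947/-0.40197 = 31.581.
Smallest integer k = 32.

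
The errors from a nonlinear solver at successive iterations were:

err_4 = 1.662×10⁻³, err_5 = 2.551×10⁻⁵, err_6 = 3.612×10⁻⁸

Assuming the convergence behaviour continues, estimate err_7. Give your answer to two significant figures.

1.2e-12

First estimate the order: p ≈ ln(err_6/err_5) / ln(err_5/err_4) = ln(3.612×10⁻⁸/2.551×10⁻⁵)/ln(2.551×10⁻⁵/1.662×10⁻³) = ln(0.00141592)/ln(0.015349) ≈ 1.5706.
Then err_7 ≈ err_6·(err_6/err_5)^p = 3.612×10⁻⁸·(0.00141592)^1.5706 = 3.612×10⁻⁸·3.35291e-05 ≈ 1.211e-12.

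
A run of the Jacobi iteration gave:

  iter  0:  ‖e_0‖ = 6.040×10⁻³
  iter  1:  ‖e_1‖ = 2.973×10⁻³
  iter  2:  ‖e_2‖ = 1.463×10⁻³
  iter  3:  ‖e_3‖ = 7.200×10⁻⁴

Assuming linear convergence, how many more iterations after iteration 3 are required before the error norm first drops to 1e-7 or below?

Rate ρ ≈ ‖e_3‖/‖e_2‖ = 7.200×10⁻⁴/1.463×10⁻³ = 0.4921.
After j more steps, ‖e_{3+j}‖ ≈ 7.200×10⁻⁴·ρ^j; need ρ^j ≤ 1e-7/7.200×10⁻⁴ = 0.000138889.
j ≥ ln(0.000138889)/ln(0.4921) = -8.8818/-0.70907 = 12.526.
So 13 more iterations are needed.

13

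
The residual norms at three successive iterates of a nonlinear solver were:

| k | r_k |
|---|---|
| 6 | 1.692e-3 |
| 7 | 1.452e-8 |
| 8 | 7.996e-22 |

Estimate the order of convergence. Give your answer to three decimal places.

p ≈ ln(r_8/r_7) / ln(r_7/r_6)
  = ln(7.996e-22/1.452e-8) / ln(1.452e-8/1.692e-3)
  = ln(5.50689e-14) / ln(8.58156e-06)
  = -30.530191 / -11.665895 ≈ 2.617047

2.617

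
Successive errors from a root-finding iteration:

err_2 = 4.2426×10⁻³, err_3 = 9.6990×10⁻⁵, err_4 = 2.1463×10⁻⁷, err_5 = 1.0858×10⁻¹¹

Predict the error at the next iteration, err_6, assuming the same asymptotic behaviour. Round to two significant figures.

1.2e-18

First estimate the order: p ≈ ln(err_5/err_4) / ln(err_4/err_3) = ln(1.0858×10⁻¹¹/2.1463×10⁻⁷)/ln(2.1463×10⁻⁷/9.6990×10⁻⁵) = ln(5.05894e-05)/ln(0.00221291) ≈ 1.6180.
Then err_6 ≈ err_5·(err_5/err_4)^p = 1.0858×10⁻¹¹·(5.05894e-05)^1.6180 = 1.0858×10⁻¹¹·1.11987e-07 ≈ 1.216e-18.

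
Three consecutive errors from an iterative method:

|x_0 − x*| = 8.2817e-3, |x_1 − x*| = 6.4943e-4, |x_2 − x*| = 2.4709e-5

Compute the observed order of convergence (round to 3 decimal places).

1.284

p ≈ ln(|x_2 − x*|/|x_1 − x*|) / ln(|x_1 − x*|/|x_0 − x*|)
  = ln(2.4709e-5/6.4943e-4) / ln(6.4943e-4/8.2817e-3)
  = ln(0.0380472) / ln(0.0784175)
  = -3.268928 / -2.545708 ≈ 1.284094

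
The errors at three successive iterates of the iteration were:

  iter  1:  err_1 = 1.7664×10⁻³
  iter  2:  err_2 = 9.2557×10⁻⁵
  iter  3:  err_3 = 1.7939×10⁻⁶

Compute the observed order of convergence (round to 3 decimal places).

p ≈ ln(err_3/err_2) / ln(err_2/err_1)
  = ln(1.7939×10⁻⁶/9.2557×10⁻⁵) / ln(9.2557×10⁻⁵/1.7664×10⁻³)
  = ln(0.0193816) / ln(0.0523987)
  = -3.943431 / -2.948873 ≈ 1.337267

1.337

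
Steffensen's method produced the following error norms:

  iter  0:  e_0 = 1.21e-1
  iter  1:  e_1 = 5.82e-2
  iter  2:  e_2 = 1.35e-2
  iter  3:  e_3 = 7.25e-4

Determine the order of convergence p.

Consecutive ratios: e_3/e_2 = 7.25e-4/1.35e-2 = 0.0537037, e_2/e_1 = 1.35e-2/5.82e-2 = 0.231959.
p ≈ ln(0.0537037)/ln(0.231959) = -2.9243/-1.4612 ≈ 2.00.
So the convergence is quadratic (order 2).

2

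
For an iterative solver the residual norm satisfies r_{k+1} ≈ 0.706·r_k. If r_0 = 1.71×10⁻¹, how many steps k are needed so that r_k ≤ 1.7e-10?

60

After k steps, r_k ≈ 1.71×10⁻¹·0.706^k.
Need 0.706^k ≤ 1.7e-10/1.71×10⁻¹ = 9.94152e-10.
k ≥ ln(9.94152e-10)/ln(0.706) = -20.7291/-0.34814 = 59.542.
Smallest integer k = 60.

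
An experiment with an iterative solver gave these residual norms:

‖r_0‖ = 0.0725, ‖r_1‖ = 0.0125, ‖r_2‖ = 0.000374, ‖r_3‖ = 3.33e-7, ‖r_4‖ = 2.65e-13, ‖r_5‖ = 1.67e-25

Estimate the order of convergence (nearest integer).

Consecutive ratios: ‖r_5‖/‖r_4‖ = 1.67e-25/2.65e-13 = 6.30189e-13, ‖r_4‖/‖r_3‖ = 2.65e-13/3.33e-7 = 7.95796e-07.
p ≈ ln(6.30189e-13)/ln(7.95796e-07) = -28.0928/-14.0439 ≈ 2.00.
So the convergence is quadratic (order 2).

2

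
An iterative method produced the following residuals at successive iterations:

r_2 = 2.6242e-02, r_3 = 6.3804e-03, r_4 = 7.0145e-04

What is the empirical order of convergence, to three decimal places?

p ≈ ln(r_4/r_3) / ln(r_3/r_2)
  = ln(7.0145e-04/6.3804e-03) / ln(6.3804e-03/2.6242e-02)
  = ln(0.109938) / ln(0.243137)
  = -2.207839 / -1.414130 ≈ 1.561270

1.561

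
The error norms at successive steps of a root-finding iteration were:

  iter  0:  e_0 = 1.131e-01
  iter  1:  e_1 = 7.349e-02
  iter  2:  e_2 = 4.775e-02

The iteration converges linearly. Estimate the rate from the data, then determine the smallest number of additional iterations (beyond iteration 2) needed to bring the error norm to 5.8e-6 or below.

Rate ρ ≈ e_2/e_1 = 4.775e-02/7.349e-02 = 0.6497.
After j more steps, e_{2+j} ≈ 4.775e-02·ρ^j; need ρ^j ≤ 5.8e-6/4.775e-02 = 0.000121466.
j ≥ ln(0.000121466)/ln(0.6497) = -9.0159/-0.43124 = 20.907.
So 21 more iterations are needed.

21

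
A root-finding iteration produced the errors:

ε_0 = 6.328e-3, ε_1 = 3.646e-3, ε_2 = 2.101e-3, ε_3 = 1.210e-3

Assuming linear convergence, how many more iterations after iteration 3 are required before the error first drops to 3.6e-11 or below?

32

Rate ρ ≈ ε_3/ε_2 = 1.210e-3/2.101e-3 = 0.5759.
After j more steps, ε_{3+j} ≈ 1.210e-3·ρ^j; need ρ^j ≤ 3.6e-11/1.210e-3 = 2.97521e-08.
j ≥ ln(2.97521e-08)/ln(0.5759) = -17.3304/-0.55182 = 31.406.
So 32 more iterations are needed.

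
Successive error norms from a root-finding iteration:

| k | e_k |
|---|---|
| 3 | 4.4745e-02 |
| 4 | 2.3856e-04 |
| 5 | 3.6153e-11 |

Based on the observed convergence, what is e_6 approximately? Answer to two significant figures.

First estimate the order: p ≈ ln(e_5/e_4) / ln(e_4/e_3) = ln(3.6153e-11/2.3856e-04)/ln(2.3856e-04/4.4745e-02) = ln(1.51547e-07)/ln(0.00533155) ≈ 3.0000.
Then e_6 ≈ e_5·(e_5/e_4)^p = 3.6153e-11·(1.51547e-07)^3.0000 = 3.6153e-11·3.4805e-21 ≈ 1.258e-31.

1.3e-31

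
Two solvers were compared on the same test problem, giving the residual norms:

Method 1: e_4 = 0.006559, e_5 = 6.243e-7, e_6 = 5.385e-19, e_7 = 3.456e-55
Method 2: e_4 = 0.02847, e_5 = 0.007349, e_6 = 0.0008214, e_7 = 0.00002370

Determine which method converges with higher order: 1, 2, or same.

1

Method 1: p ≈ ln(3.456e-55/5.385e-19)/ln(5.385e-19/6.243e-7) ≈ 3.00.
Method 2: p ≈ ln(0.00002370/0.0008214)/ln(0.0008214/0.007349) ≈ 1.62.
Method 1 has the higher order (≈3.0 vs ≈1.6).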